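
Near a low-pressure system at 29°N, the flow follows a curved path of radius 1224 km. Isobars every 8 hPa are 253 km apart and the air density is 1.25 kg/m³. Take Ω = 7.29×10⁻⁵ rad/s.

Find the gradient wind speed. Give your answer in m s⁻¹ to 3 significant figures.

Coriolis parameter at 29°N:
f = 2Ω sin φ = 2 × 7.29×10⁻⁵ × sin 29° = 7.07×10⁻⁵ s⁻¹
Pressure gradient: |∂P/∂n| = 800 Pa / 253000 m = 3.16×10⁻³ Pa/m
Geostrophic speed: V_g = |∂P/∂n|/(fρ) = 3.16×10⁻³/(7.07×10⁻⁵ × 1.25) = 35.8 m/s
Around a low, centrifugal force acts outward with Coriolis, so pressure-gradient force balances both:
(1/ρ)|∂P/∂n| = fV + V²/R  →  V² + fR·V − fR·V_g = 0
With fR = 7.07×10⁻⁵ × 1224×10³ m = 86.5 m/s:
V = [−fR + √((fR)² + 4 fR V_g)]/2 = [−86.5 + √(86.5² + 4×86.5×35.8)]/2 = 27.2 m/s
Subgeostrophic (V < V_g = 35.8 m/s), as expected around a low.

27.2 m s⁻¹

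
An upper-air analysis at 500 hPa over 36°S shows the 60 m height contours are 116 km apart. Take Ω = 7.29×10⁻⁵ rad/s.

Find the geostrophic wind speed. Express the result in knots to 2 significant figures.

120 knots

Coriolis parameter at 36°S:
f = 2Ω sin φ = 2 × 7.29×10⁻⁵ × sin 36° = 8.57×10⁻⁵ s⁻¹
Height gradient: |∂Z/∂n| = 60 m / 116000 m = 5.17×10⁻⁴
On a pressure surface, geostrophic balance gives V_g = (g/f)|∂Z/∂n|:
V_g = 9.81 × 5.17×10⁻⁴ / 8.57×10⁻⁵ = 59.2 m/s
Converting: 59.2 m/s × 1.944 = 120 knots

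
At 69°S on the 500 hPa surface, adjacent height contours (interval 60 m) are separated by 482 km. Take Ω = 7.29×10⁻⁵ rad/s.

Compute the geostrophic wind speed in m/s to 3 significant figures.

8.97 m/s

Coriolis parameter at 69°S:
f = 2Ω sin φ = 2 × 7.29×10⁻⁵ × sin 69° = 1.36×10⁻⁴ s⁻¹
Height gradient: |∂Z/∂n| = 60 m / 482000 m = 1.24×10⁻⁴
On a pressure surface, geostrophic balance gives V_g = (g/f)|∂Z/∂n|:
V_g = 9.81 × 1.24×10⁻⁴ / 1.36×10⁻⁴ = 8.97 m/s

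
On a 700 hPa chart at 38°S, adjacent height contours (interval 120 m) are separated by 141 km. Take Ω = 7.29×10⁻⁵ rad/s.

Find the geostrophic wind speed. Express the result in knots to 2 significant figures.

180 knots

Coriolis parameter at 38°S:
f = 2Ω sin φ = 2 × 7.29×10⁻⁵ × sin 38° = 8.98×10⁻⁵ s⁻¹
Height gradient: |∂Z/∂n| = 120 m / 141000 m = 8.51×10⁻⁴
On a pressure surface, geostrophic balance gives V_g = (g/f)|∂Z/∂n|:
V_g = 9.81 × 8.51×10⁻⁴ / 8.98×10⁻⁵ = 93.0 m/s
Converting: 93.0 m/s × 1.944 = 180 knots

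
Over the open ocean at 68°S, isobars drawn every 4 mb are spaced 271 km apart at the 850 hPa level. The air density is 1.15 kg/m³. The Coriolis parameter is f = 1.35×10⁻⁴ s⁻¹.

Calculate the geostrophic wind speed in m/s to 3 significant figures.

9.51 m/s

Pressure gradient: |∂P/∂n| = 400 Pa / 271000 m = 1.48×10⁻³ Pa/m
Geostrophic balance (pressure-gradient force = Coriolis force):
V_g = (1/(fρ)) |∂P/∂n| = 1.48×10⁻³ / (1.35×10⁻⁴ × 1.15) = 9.51 m/s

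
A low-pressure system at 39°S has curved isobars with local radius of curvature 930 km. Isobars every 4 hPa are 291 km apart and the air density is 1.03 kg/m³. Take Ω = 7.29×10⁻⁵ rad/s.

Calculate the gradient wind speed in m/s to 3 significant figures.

Coriolis parameter at 39°S:
f = 2Ω sin φ = 2 × 7.29×10⁻⁵ × sin 39° = 9.18×10⁻⁵ s⁻¹
Pressure gradient: |∂P/∂n| = 400 Pa / 291000 m = 1.37×10⁻³ Pa/m
Geostrophic speed: V_g = |∂P/∂n|/(fρ) = 1.37×10⁻³/(9.18×10⁻⁵ × 1.03) = 14.5 m/s
Around a low, centrifugal force acts outward with Coriolis, so pressure-gradient force balances both:
(1/ρ)|∂P/∂n| = fV + V²/R  →  V² + fR·V − fR·V_g = 0
With fR = 9.18×10⁻⁵ × 930×10³ m = 85.3 m/s:
V = [−fR + √((fR)² + 4 fR V_g)]/2 = [−85.3 + √(85.3² + 4×85.3×14.5)]/2 = 12.7 m/s
Subgeostrophic (V < V_g = 14.5 m/s), as expected around a low.

12.7 m/s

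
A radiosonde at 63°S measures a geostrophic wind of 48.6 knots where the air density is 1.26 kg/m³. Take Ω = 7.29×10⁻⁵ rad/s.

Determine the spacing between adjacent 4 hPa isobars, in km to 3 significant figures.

97.7 km

Coriolis parameter at 63°S:
f = 2Ω sin φ = 2 × 7.29×10⁻⁵ × sin 63° = 1.30×10⁻⁴ s⁻¹
Wind speed in SI: 48.6 knots = 25.0 m/s
Geostrophic balance rearranged: |∂P/∂n| = f ρ V_g
|∂P/∂n| = 1.30×10⁻⁴ × 1.26 × 25.0 = 4.09×10⁻³ Pa/m
Isobar spacing: Δn = ΔP/|∂P/∂n| = 400 Pa / 4.09×10⁻³ Pa/m = 97741 m ≈ 97.7 km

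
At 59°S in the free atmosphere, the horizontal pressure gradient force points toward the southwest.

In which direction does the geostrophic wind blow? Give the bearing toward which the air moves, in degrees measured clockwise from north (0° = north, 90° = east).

The pressure-gradient force points toward the southwest (bearing 225°).
Geostrophic balance: in the Southern Hemisphere the Coriolis force deflects motion to the left, so the geostrophic wind blows 90° to the left of the pressure-gradient force (low pressure on the right).
Rotating 225° by 90° counterclockwise gives 135° — the wind blows toward the southeast.

135°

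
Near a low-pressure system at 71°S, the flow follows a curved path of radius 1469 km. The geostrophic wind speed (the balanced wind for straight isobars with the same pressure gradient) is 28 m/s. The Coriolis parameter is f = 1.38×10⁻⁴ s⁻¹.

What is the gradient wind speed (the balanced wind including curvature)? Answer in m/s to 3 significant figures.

Around a low, centrifugal force acts outward with Coriolis, so pressure-gradient force balances both:
(1/ρ)|∂P/∂n| = fV + V²/R  →  V² + fR·V − fR·V_g = 0
With fR = 1.38×10⁻⁴ × 1469×10³ m = 203 m/s:
V = [−fR + √((fR)² + 4 fR V_g)]/2 = [−203 + √(203² + 4×203×28)]/2 = 24.9 m/s
Subgeostrophic (V < V_g = 28 m/s), as expected around a low.

24.9 m/s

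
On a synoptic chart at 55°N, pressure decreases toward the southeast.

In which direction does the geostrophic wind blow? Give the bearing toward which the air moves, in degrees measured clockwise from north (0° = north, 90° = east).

225°

The pressure-gradient force points toward the southeast (bearing 135°).
Geostrophic balance: in the Northern Hemisphere the Coriolis force deflects motion to the right, so the geostrophic wind blows 90° to the right of the pressure-gradient force (low pressure on the left).
Rotating 135° by 90° clockwise gives 225° — the wind blows toward the southwest.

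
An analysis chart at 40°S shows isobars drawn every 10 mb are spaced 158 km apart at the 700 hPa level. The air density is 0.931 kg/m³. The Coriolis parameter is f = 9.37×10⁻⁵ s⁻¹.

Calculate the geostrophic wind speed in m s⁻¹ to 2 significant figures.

73 m s⁻¹

Pressure gradient: |∂P/∂n| = 1000 Pa / 158000 m = 6.33×10⁻³ Pa/m
Geostrophic balance (pressure-gradient force = Coriolis force):
V_g = (1/(fρ)) |∂P/∂n| = 6.33×10⁻³ / (9.37×10⁻⁵ × 0.931) = 72.6 m/s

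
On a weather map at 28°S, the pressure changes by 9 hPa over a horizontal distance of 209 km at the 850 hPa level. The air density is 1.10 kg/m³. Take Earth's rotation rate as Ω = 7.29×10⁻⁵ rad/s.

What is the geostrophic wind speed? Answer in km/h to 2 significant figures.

Coriolis parameter at 28°S:
f = 2Ω sin φ = 2 × 7.29×10⁻⁵ × sin 28° = 6.84×10⁻⁵ s⁻¹
Pressure gradient: |∂P/∂n| = 900 Pa / 209000 m = 4.31×10⁻³ Pa/m
Geostrophic balance (pressure-gradient force = Coriolis force):
V_g = (1/(fρ)) |∂P/∂n| = 4.31×10⁻³ / (6.84×10⁻⁵ × 1.10) = 57.2 m/s
Converting: 57.2 m/s × 3.6 = 210 km/h

210 km/h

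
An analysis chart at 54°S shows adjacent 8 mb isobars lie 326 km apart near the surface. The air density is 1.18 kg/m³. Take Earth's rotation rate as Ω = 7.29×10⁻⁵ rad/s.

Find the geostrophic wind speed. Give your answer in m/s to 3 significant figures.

17.6 m/s

Coriolis parameter at 54°S:
f = 2Ω sin φ = 2 × 7.29×10⁻⁵ × sin 54° = 1.18×10⁻⁴ s⁻¹
Pressure gradient: |∂P/∂n| = 800 Pa / 326000 m = 2.45×10⁻³ Pa/m
Geostrophic balance (pressure-gradient force = Coriolis force):
V_g = (1/(fρ)) |∂P/∂n| = 2.45×10⁻³ / (1.18×10⁻⁴ × 1.18) = 17.6 m/s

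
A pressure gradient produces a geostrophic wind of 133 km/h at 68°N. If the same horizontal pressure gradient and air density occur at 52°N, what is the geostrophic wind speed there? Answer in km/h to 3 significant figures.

156 km/h

With the same pressure gradient and density, V_g ∝ 1/f ∝ 1/sin φ.
V₂ = V₁ · sin φ₁ / sin φ₂ = 133 × sin 68° / sin 52°
V₂ = 133 × 0.9272/0.7880 = 156 km/h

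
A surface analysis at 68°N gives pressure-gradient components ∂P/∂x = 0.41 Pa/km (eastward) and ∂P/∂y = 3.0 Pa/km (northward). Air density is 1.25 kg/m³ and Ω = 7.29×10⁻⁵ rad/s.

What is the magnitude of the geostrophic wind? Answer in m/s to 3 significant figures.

17.9 m/s

Coriolis parameter at 68°N:
f = 2Ω sin φ = 2 × 7.29×10⁻⁵ × sin 68° = 1.35×10⁻⁴ s⁻¹
Component geostrophic relations (x east, y north):
u_g = −(1/(fρ)) ∂P/∂y,  v_g = (1/(fρ)) ∂P/∂x
u_g = −(3.0×10⁻³)/(1.35×10⁻⁴ × 1.25) = −17.8 m/s;  v_g = (0.41×10⁻³)/(1.35×10⁻⁴ × 1.25) = 2.43 m/s
|V_g| = √(u_g² + v_g²) = 17.9 m/s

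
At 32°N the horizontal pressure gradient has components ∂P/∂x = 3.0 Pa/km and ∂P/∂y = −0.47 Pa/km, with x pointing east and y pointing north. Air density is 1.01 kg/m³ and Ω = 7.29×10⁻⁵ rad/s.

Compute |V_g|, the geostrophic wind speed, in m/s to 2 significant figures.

39 m/s

Coriolis parameter at 32°N:
f = 2Ω sin φ = 2 × 7.29×10⁻⁵ × sin 32° = 7.73×10⁻⁵ s⁻¹
Component geostrophic relations (x east, y north):
u_g = −(1/(fρ)) ∂P/∂y,  v_g = (1/(fρ)) ∂P/∂x
u_g = −(−0.47×10⁻³)/(7.73×10⁻⁵ × 1.01) = 6.02 m/s;  v_g = (3.0×10⁻³)/(7.73×10⁻⁵ × 1.01) = 38.4 m/s
|V_g| = √(u_g² + v_g²) = 38.9 m/s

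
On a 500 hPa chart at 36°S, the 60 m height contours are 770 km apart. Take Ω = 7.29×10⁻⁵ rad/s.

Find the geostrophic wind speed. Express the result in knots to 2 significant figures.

Coriolis parameter at 36°S:
f = 2Ω sin φ = 2 × 7.29×10⁻⁵ × sin 36° = 8.57×10⁻⁵ s⁻¹
Height gradient: |∂Z/∂n| = 60 m / 770000 m = 7.79×10⁻⁵
On a pressure surface, geostrophic balance gives V_g = (g/f)|∂Z/∂n|:
V_g = 9.81 × 7.79×10⁻⁵ / 8.57×10⁻⁵ = 8.92 m/s
Converting: 8.92 m/s × 1.944 = 17 knots

17 knots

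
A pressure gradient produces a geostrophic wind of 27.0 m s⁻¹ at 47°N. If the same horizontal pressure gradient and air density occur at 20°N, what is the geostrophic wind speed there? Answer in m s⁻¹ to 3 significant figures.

57.7 m s⁻¹

With the same pressure gradient and density, V_g ∝ 1/f ∝ 1/sin φ.
V₂ = V₁ · sin φ₁ / sin φ₂ = 27.0 × sin 47° / sin 20°
V₂ = 27.0 × 0.7314/0.3420 = 57.7 m s⁻¹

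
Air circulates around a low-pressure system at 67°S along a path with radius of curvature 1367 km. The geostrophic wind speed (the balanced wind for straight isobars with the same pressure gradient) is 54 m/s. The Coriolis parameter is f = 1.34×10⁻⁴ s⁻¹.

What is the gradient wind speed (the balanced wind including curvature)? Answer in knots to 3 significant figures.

Around a low, centrifugal force acts outward with Coriolis, so pressure-gradient force balances both:
(1/ρ)|∂P/∂n| = fV + V²/R  →  V² + fR·V − fR·V_g = 0
With fR = 1.34×10⁻⁴ × 1367×10³ m = 183 m/s:
V = [−fR + √((fR)² + 4 fR V_g)]/2 = [−183 + √(183² + 4×183×54)]/2 = 43.6 m/s
Subgeostrophic (V < V_g = 54 m/s), as expected around a low.
Converting: 43.6 m/s × 1.944 = 84.8 knots

84.8 knots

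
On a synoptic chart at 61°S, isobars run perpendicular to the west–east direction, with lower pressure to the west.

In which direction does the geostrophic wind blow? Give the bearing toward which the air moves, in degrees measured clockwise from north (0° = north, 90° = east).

The pressure-gradient force points toward the west (bearing 270°).
Geostrophic balance: in the Southern Hemisphere the Coriolis force deflects motion to the left, so the geostrophic wind blows 90° to the left of the pressure-gradient force (low pressure on the right).
Rotating 270° by 90° counterclockwise gives 180° — the wind blows toward the south.

180°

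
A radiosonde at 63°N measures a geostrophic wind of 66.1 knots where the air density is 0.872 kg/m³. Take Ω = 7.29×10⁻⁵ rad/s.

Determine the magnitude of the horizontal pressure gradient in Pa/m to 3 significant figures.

Coriolis parameter at 63°N:
f = 2Ω sin φ = 2 × 7.29×10⁻⁵ × sin 63° = 1.30×10⁻⁴ s⁻¹
Wind speed in SI: 66.1 knots = 34.0 m/s
Geostrophic balance rearranged: |∂P/∂n| = f ρ V_g
|∂P/∂n| = 1.30×10⁻⁴ × 0.872 × 34.0 = 3.85×10⁻³ Pa/m

3.85×10⁻³ Pa/m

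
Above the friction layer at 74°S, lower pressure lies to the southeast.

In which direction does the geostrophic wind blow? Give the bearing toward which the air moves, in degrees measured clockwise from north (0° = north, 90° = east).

The pressure-gradient force points toward the southeast (bearing 135°).
Geostrophic balance: in the Southern Hemisphere the Coriolis force deflects motion to the left, so the geostrophic wind blows 90° to the left of the pressure-gradient force (low pressure on the right).
Rotating 135° by 90° counterclockwise gives 045° — the wind blows toward the northeast.

045°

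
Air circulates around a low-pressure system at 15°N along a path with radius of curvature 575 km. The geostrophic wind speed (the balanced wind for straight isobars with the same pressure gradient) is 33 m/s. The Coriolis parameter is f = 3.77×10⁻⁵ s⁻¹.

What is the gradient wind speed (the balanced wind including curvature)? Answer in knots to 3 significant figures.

Around a low, centrifugal force acts outward with Coriolis, so pressure-gradient force balances both:
(1/ρ)|∂P/∂n| = fV + V²/R  →  V² + fR·V − fR·V_g = 0
With fR = 3.77×10⁻⁵ × 575×10³ m = 21.7 m/s:
V = [−fR + √((fR)² + 4 fR V_g)]/2 = [−21.7 + √(21.7² + 4×21.7×33)]/2 = 18 m/s
Subgeostrophic (V < V_g = 33 m/s), as expected around a low.
Converting: 18 m/s × 1.944 = 35.0 knots

35.0 knots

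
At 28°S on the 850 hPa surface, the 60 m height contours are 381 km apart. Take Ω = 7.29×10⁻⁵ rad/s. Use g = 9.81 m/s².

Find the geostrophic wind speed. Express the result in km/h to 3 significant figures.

81.3 km/h

Coriolis parameter at 28°S:
f = 2Ω sin φ = 2 × 7.29×10⁻⁵ × sin 28° = 6.84×10⁻⁵ s⁻¹
Height gradient: |∂Z/∂n| = 60 m / 381000 m = 1.57×10⁻⁴
On a pressure surface, geostrophic balance gives V_g = (g/f)|∂Z/∂n|:
V_g = 9.81 × 1.57×10⁻⁴ / 6.84×10⁻⁵ = 22.6 m/s
Converting: 22.6 m/s × 3.6 = 81.3 km/h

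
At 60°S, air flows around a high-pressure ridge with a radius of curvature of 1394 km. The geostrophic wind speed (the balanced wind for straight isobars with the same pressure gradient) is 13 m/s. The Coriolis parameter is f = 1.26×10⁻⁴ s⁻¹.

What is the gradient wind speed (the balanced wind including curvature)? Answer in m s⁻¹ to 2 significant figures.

14 m s⁻¹

Around a high, pressure-gradient force acts outward with centrifugal, so Coriolis balances both:
fV = (1/ρ)|∂P/∂n| + V²/R  →  V² − fR·V + fR·V_g = 0
With fR = 1.26×10⁻⁴ × 1394×10³ m = 176 m/s:
V = [fR − √((fR)² − 4 fR V_g)]/2 = [176 − √(176² − 4×176×13)]/2 = 14.1 m/s
Supergeostrophic (V > V_g = 13 m/s), as expected around a high.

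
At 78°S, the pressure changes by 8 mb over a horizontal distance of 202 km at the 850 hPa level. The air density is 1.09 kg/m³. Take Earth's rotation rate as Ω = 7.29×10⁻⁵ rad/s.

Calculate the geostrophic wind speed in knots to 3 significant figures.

49.5 knots

Coriolis parameter at 78°S:
f = 2Ω sin φ = 2 × 7.29×10⁻⁵ × sin 78° = 1.43×10⁻⁴ s⁻¹
Pressure gradient: |∂P/∂n| = 800 Pa / 202000 m = 3.96×10⁻³ Pa/m
Geostrophic balance (pressure-gradient force = Coriolis force):
V_g = (1/(fρ)) |∂P/∂n| = 3.96×10⁻³ / (1.43×10⁻⁴ × 1.09) = 25.5 m/s
Converting: 25.5 m/s × 1.944 = 49.5 knots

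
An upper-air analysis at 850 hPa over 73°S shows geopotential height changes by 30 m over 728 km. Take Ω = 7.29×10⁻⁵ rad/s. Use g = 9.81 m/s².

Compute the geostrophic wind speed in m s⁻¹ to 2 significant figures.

2.9 m s⁻¹

Coriolis parameter at 73°S:
f = 2Ω sin φ = 2 × 7.29×10⁻⁵ × sin 73° = 1.39×10⁻⁴ s⁻¹
Height gradient: |∂Z/∂n| = 30 m / 728000 m = 4.12×10⁻⁵
On a pressure surface, geostrophic balance gives V_g = (g/f)|∂Z/∂n|:
V_g = 9.81 × 4.12×10⁻⁵ / 1.39×10⁻⁴ = 2.90 m/s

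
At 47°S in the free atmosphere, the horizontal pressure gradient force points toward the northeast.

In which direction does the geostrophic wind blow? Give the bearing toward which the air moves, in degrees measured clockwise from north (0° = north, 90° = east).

The pressure-gradient force points toward the northeast (bearing 045°).
Geostrophic balance: in the Southern Hemisphere the Coriolis force deflects motion to the left, so the geostrophic wind blows 90° to the left of the pressure-gradient force (low pressure on the right).
Rotating 045° by 90° counterclockwise gives 315° — the wind blows toward the northwest.

315°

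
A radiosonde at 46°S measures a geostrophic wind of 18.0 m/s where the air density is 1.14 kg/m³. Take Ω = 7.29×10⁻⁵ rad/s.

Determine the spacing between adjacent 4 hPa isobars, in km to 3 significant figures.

186 km

Coriolis parameter at 46°S:
f = 2Ω sin φ = 2 × 7.29×10⁻⁵ × sin 46° = 1.05×10⁻⁴ s⁻¹
Geostrophic balance rearranged: |∂P/∂n| = f ρ V_g
|∂P/∂n| = 1.05×10⁻⁴ × 1.14 × 18.0 = 2.15×10⁻³ Pa/m
Isobar spacing: Δn = ΔP/|∂P/∂n| = 400 Pa / 2.15×10⁻³ Pa/m = 185862 m ≈ 186 km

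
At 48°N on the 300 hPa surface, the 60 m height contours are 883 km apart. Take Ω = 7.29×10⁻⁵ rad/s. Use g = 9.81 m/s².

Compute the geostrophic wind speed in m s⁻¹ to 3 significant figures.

Coriolis parameter at 48°N:
f = 2Ω sin φ = 2 × 7.29×10⁻⁵ × sin 48° = 1.08×10⁻⁴ s⁻¹
Height gradient: |∂Z/∂n| = 60 m / 883000 m = 6.80×10⁻⁵
On a pressure surface, geostrophic balance gives V_g = (g/f)|∂Z/∂n|:
V_g = 9.81 × 6.80×10⁻⁵ / 1.08×10⁻⁴ = 6.15 m/s

6.15 m s⁻¹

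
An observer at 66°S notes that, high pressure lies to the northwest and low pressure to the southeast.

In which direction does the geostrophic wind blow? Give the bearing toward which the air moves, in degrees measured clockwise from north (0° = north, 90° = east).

The pressure-gradient force points toward the southeast (bearing 135°).
Geostrophic balance: in the Southern Hemisphere the Coriolis force deflects motion to the left, so the geostrophic wind blows 90° to the left of the pressure-gradient force (low pressure on the right).
Rotating 135° by 90° counterclockwise gives 045° — the wind blows toward the northeast.

045°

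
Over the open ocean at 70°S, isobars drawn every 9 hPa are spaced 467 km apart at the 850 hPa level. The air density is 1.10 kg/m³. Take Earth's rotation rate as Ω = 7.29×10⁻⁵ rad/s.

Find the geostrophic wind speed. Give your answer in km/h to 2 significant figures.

Coriolis parameter at 70°S:
f = 2Ω sin φ = 2 × 7.29×10⁻⁵ × sin 70° = 1.37×10⁻⁴ s⁻¹
Pressure gradient: |∂P/∂n| = 900 Pa / 467000 m = 1.93×10⁻³ Pa/m
Geostrophic balance (pressure-gradient force = Coriolis force):
V_g = (1/(fρ)) |∂P/∂n| = 1.93×10⁻³ / (1.37×10⁻⁴ × 1.10) = 12.8 m/s
Converting: 12.8 m/s × 3.6 = 46 km/h

46 km/h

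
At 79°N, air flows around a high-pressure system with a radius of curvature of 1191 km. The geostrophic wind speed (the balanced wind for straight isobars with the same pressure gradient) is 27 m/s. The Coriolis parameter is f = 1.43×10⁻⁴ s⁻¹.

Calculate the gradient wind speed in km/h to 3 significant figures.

Around a high, pressure-gradient force acts outward with centrifugal, so Coriolis balances both:
fV = (1/ρ)|∂P/∂n| + V²/R  →  V² − fR·V + fR·V_g = 0
With fR = 1.43×10⁻⁴ × 1191×10³ m = 170 m/s:
V = [fR − √((fR)² − 4 fR V_g)]/2 = [170 − √(170² − 4×170×27)]/2 = 33.6 m/s
Supergeostrophic (V > V_g = 27 m/s), as expected around a high.
Converting: 33.6 m/s × 3.6 = 121 km/h

121 km/h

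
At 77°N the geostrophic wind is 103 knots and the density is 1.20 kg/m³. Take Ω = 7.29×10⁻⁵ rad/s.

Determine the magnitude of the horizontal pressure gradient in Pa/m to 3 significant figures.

9.03×10⁻³ Pa/m

Coriolis parameter at 77°N:
f = 2Ω sin φ = 2 × 7.29×10⁻⁵ × sin 77° = 1.42×10⁻⁴ s⁻¹
Wind speed in SI: 103 knots = 53.0 m/s
Geostrophic balance rearranged: |∂P/∂n| = f ρ V_g
|∂P/∂n| = 1.42×10⁻⁴ × 1.20 × 53.0 = 9.03×10⁻³ Pa/m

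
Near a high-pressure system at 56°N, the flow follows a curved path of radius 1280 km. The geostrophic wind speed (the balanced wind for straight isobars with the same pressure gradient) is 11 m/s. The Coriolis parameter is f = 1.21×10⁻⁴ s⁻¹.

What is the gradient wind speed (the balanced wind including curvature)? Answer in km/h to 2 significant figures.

43 km/h

Around a high, pressure-gradient force acts outward with centrifugal, so Coriolis balances both:
fV = (1/ρ)|∂P/∂n| + V²/R  →  V² − fR·V + fR·V_g = 0
With fR = 1.21×10⁻⁴ × 1280×10³ m = 155 m/s:
V = [fR − √((fR)² − 4 fR V_g)]/2 = [155 − √(155² − 4×155×11)]/2 = 11.9 m/s
Supergeostrophic (V > V_g = 11 m/s), as expected around a high.
Converting: 11.9 m/s × 3.6 = 43 km/h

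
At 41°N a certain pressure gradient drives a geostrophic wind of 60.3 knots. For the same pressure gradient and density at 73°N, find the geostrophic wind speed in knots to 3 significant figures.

With the same pressure gradient and density, V_g ∝ 1/f ∝ 1/sin φ.
V₂ = V₁ · sin φ₁ / sin φ₂ = 60.3 × sin 41° / sin 73°
V₂ = 60.3 × 0.6561/0.9563 = 41.4 knots

41.4 knots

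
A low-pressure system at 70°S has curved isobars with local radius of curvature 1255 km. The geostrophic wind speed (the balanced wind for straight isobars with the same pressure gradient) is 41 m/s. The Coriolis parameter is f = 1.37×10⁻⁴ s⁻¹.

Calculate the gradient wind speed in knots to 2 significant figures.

Around a low, centrifugal force acts outward with Coriolis, so pressure-gradient force balances both:
(1/ρ)|∂P/∂n| = fV + V²/R  →  V² + fR·V − fR·V_g = 0
With fR = 1.37×10⁻⁴ × 1255×10³ m = 172 m/s:
V = [−fR + √((fR)² + 4 fR V_g)]/2 = [−172 + √(172² + 4×172×41)]/2 = 34.2 m/s
Subgeostrophic (V < V_g = 41 m/s), as expected around a low.
Converting: 34.2 m/s × 1.944 = 66 knots

66 knots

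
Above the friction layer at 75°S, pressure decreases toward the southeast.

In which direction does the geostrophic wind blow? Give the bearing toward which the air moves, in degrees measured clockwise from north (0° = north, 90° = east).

045°

The pressure-gradient force points toward the southeast (bearing 135°).
Geostrophic balance: in the Southern Hemisphere the Coriolis force deflects motion to the left, so the geostrophic wind blows 90° to the left of the pressure-gradient force (low pressure on the right).
Rotating 135° by 90° counterclockwise gives 045° — the wind blows toward the northeast.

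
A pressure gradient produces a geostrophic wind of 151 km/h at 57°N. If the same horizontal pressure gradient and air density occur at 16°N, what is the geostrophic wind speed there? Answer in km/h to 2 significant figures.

460 km/h

With the same pressure gradient and density, V_g ∝ 1/f ∝ 1/sin φ.
V₂ = V₁ · sin φ₁ / sin φ₂ = 151 × sin 57° / sin 16°
V₂ = 151 × 0.8387/0.2756 = 460 km/h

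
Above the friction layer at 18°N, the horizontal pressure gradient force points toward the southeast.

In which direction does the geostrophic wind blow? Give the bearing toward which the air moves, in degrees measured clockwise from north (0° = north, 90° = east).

The pressure-gradient force points toward the southeast (bearing 135°).
Geostrophic balance: in the Northern Hemisphere the Coriolis force deflects motion to the right, so the geostrophic wind blows 90° to the right of the pressure-gradient force (low pressure on the left).
Rotating 135° by 90° clockwise gives 225° — the wind blows toward the southwest.

225°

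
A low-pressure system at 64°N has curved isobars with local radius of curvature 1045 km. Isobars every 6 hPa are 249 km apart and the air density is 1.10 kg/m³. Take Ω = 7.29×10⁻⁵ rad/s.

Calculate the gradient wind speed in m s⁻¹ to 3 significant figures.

Coriolis parameter at 64°N:
f = 2Ω sin φ = 2 × 7.29×10⁻⁵ × sin 64° = 1.31×10⁻⁴ s⁻¹
Pressure gradient: |∂P/∂n| = 600 Pa / 249000 m = 2.41×10⁻³ Pa/m
Geostrophic speed: V_g = |∂P/∂n|/(fρ) = 2.41×10⁻³/(1.31×10⁻⁴ × 1.10) = 16.7 m/s
Around a low, centrifugal force acts outward with Coriolis, so pressure-gradient force balances both:
(1/ρ)|∂P/∂n| = fV + V²/R  →  V² + fR·V − fR·V_g = 0
With fR = 1.31×10⁻⁴ × 1045×10³ m = 137 m/s:
V = [−fR + √((fR)² + 4 fR V_g)]/2 = [−137 + √(137² + 4×137×16.7)]/2 = 15.1 m/s
Subgeostrophic (V < V_g = 16.7 m/s), as expected around a low.

15.1 m s⁻¹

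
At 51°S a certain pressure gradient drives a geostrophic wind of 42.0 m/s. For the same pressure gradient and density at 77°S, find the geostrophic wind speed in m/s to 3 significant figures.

With the same pressure gradient and density, V_g ∝ 1/f ∝ 1/sin φ.
V₂ = V₁ · sin φ₁ / sin φ₂ = 42.0 × sin 51° / sin 77°
V₂ = 42.0 × 0.7771/0.9744 = 33.5 m/s

33.5 m/s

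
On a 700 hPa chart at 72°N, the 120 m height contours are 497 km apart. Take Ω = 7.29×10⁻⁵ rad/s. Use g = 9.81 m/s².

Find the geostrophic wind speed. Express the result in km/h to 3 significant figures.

Coriolis parameter at 72°N:
f = 2Ω sin φ = 2 × 7.29×10⁻⁵ × sin 72° = 1.39×10⁻⁴ s⁻¹
Height gradient: |∂Z/∂n| = 120 m / 497000 m = 2.41×10⁻⁴
On a pressure surface, geostrophic balance gives V_g = (g/f)|∂Z/∂n|:
V_g = 9.81 × 2.41×10⁻⁴ / 1.39×10⁻⁴ = 17.1 m/s
Converting: 17.1 m/s × 3.6 = 61.5 km/h

61.5 km/h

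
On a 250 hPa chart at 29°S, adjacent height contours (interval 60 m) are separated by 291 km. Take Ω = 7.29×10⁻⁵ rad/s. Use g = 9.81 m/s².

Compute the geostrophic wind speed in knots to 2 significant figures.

Coriolis parameter at 29°S:
f = 2Ω sin φ = 2 × 7.29×10⁻⁵ × sin 29° = 7.07×10⁻⁵ s⁻¹
Height gradient: |∂Z/∂n| = 60 m / 291000 m = 2.06×10⁻⁴
On a pressure surface, geostrophic balance gives V_g = (g/f)|∂Z/∂n|:
V_g = 9.81 × 2.06×10⁻⁴ / 7.07×10⁻⁵ = 28.6 m/s
Converting: 28.6 m/s × 1.944 = 56 knots

56 knots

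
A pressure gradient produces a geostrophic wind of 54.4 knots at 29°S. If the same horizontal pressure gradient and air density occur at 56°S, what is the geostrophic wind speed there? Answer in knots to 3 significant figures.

31.8 knots

With the same pressure gradient and density, V_g ∝ 1/f ∝ 1/sin φ.
V₂ = V₁ · sin φ₁ / sin φ₂ = 54.4 × sin 29° / sin 56°
V₂ = 54.4 × 0.4848/0.8290 = 31.8 knots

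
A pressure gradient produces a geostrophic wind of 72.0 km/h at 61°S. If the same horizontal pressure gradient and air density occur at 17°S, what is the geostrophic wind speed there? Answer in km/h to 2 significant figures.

220 km/h

With the same pressure gradient and density, V_g ∝ 1/f ∝ 1/sin φ.
V₂ = V₁ · sin φ₁ / sin φ₂ = 72.0 × sin 61° / sin 17°
V₂ = 72.0 × 0.8746/0.2924 = 220 km/h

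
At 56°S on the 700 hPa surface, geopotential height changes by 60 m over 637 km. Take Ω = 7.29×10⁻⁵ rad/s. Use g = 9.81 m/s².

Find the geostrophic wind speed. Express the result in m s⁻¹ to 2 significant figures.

7.6 m s⁻¹

Coriolis parameter at 56°S:
f = 2Ω sin φ = 2 × 7.29×10⁻⁵ × sin 56° = 1.21×10⁻⁴ s⁻¹
Height gradient: |∂Z/∂n| = 60 m / 637000 m = 9.42×10⁻⁵
On a pressure surface, geostrophic balance gives V_g = (g/f)|∂Z/∂n|:
V_g = 9.81 × 9.42×10⁻⁵ / 1.21×10⁻⁴ = 7.64 m/s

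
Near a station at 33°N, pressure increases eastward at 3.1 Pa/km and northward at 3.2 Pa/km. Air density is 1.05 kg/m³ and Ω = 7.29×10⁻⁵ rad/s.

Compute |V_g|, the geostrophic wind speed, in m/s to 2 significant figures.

53 m/s

Coriolis parameter at 33°N:
f = 2Ω sin φ = 2 × 7.29×10⁻⁵ × sin 33° = 7.94×10⁻⁵ s⁻¹
Component geostrophic relations (x east, y north):
u_g = −(1/(fρ)) ∂P/∂y,  v_g = (1/(fρ)) ∂P/∂x
u_g = −(3.2×10⁻³)/(7.94×10⁻⁵ × 1.05) = −38.4 m/s;  v_g = (3.1×10⁻³)/(7.94×10⁻⁵ × 1.05) = 37.2 m/s
|V_g| = √(u_g² + v_g²) = 53.4 m/s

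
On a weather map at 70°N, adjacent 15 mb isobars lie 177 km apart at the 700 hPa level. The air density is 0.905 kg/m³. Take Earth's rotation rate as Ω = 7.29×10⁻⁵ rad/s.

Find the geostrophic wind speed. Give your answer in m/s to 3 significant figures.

68.3 m/s

Coriolis parameter at 70°N:
f = 2Ω sin φ = 2 × 7.29×10⁻⁵ × sin 70° = 1.37×10⁻⁴ s⁻¹
Pressure gradient: |∂P/∂n| = 1500 Pa / 177000 m = 8.47×10⁻³ Pa/m
Geostrophic balance (pressure-gradient force = Coriolis force):
V_g = (1/(fρ)) |∂P/∂n| = 8.47×10⁻³ / (1.37×10⁻⁴ × 0.905) = 68.3 m/s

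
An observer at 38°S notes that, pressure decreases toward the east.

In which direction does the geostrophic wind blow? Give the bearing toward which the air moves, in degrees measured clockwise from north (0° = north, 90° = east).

The pressure-gradient force points toward the east (bearing 090°).
Geostrophic balance: in the Southern Hemisphere the Coriolis force deflects motion to the left, so the geostrophic wind blows 90° to the left of the pressure-gradient force (low pressure on the right).
Rotating 090° by 90° counterclockwise gives 000° — the wind blows toward the north.

000°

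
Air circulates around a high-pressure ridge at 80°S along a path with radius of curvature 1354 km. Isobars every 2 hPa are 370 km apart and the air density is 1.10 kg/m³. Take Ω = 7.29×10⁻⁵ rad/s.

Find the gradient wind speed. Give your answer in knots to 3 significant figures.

6.77 knots

Coriolis parameter at 80°S:
f = 2Ω sin φ = 2 × 7.29×10⁻⁵ × sin 80° = 1.44×10⁻⁴ s⁻¹
Pressure gradient: |∂P/∂n| = 200 Pa / 370000 m = 5.41×10⁻⁴ Pa/m
Geostrophic speed: V_g = |∂P/∂n|/(fρ) = 5.41×10⁻⁴/(1.44×10⁻⁴ × 1.10) = 3.42 m/s
Around a high, pressure-gradient force acts outward with centrifugal, so Coriolis balances both:
fV = (1/ρ)|∂P/∂n| + V²/R  →  V² − fR·V + fR·V_g = 0
With fR = 1.44×10⁻⁴ × 1354×10³ m = 194 m/s:
V = [fR − √((fR)² − 4 fR V_g)]/2 = [194 − √(194² − 4×194×3.42)]/2 = 3.48 m/s
Supergeostrophic (V > V_g = 3.42 m/s), as expected around a high.
Converting: 3.48 m/s × 1.944 = 6.77 knots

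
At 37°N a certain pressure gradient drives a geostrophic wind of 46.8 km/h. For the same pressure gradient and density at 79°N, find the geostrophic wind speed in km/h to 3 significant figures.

28.7 km/h

With the same pressure gradient and density, V_g ∝ 1/f ∝ 1/sin φ.
V₂ = V₁ · sin φ₁ / sin φ₂ = 46.8 × sin 37° / sin 79°
V₂ = 46.8 × 0.6018/0.9816 = 28.7 km/h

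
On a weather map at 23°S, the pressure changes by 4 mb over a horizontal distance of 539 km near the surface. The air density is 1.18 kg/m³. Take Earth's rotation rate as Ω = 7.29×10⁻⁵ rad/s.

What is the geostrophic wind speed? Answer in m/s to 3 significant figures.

11.0 m/s

Coriolis parameter at 23°S:
f = 2Ω sin φ = 2 × 7.29×10⁻⁵ × sin 23° = 5.70×10⁻⁵ s⁻¹
Pressure gradient: |∂P/∂n| = 400 Pa / 539000 m = 7.42×10⁻⁴ Pa/m
Geostrophic balance (pressure-gradient force = Coriolis force):
V_g = (1/(fρ)) |∂P/∂n| = 7.42×10⁻⁴ / (5.70×10⁻⁵ × 1.18) = 11.0 m/s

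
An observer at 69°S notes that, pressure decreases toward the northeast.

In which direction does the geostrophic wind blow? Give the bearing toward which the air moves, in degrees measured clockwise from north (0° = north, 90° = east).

The pressure-gradient force points toward the northeast (bearing 045°).
Geostrophic balance: in the Southern Hemisphere the Coriolis force deflects motion to the left, so the geostrophic wind blows 90° to the left of the pressure-gradient force (low pressure on the right).
Rotating 045° by 90° counterclockwise gives 315° — the wind blows toward the northwest.

315°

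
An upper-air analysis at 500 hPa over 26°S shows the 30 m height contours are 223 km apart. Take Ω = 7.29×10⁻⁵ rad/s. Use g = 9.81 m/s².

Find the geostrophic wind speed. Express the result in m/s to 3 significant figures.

20.6 m/s

Coriolis parameter at 26°S:
f = 2Ω sin φ = 2 × 7.29×10⁻⁵ × sin 26° = 6.39×10⁻⁵ s⁻¹
Height gradient: |∂Z/∂n| = 30 m / 223000 m = 1.35×10⁻⁴
On a pressure surface, geostrophic balance gives V_g = (g/f)|∂Z/∂n|:
V_g = 9.81 × 1.35×10⁻⁴ / 6.39×10⁻⁵ = 20.6 m/s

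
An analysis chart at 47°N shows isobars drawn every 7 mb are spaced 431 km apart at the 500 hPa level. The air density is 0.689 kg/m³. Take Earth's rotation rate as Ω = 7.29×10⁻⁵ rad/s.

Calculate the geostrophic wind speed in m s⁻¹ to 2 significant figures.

Coriolis parameter at 47°N:
f = 2Ω sin φ = 2 × 7.29×10⁻⁵ × sin 47° = 1.07×10⁻⁴ s⁻¹
Pressure gradient: |∂P/∂n| = 700 Pa / 431000 m = 1.62×10⁻³ Pa/m
Geostrophic balance (pressure-gradient force = Coriolis force):
V_g = (1/(fρ)) |∂P/∂n| = 1.62×10⁻³ / (1.07×10⁻⁴ × 0.689) = 22.1 m/s

22 m s⁻¹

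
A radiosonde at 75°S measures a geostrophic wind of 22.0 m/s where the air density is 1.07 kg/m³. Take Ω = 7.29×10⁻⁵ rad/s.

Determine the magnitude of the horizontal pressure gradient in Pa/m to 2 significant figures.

Coriolis parameter at 75°S:
f = 2Ω sin φ = 2 × 7.29×10⁻⁵ × sin 75° = 1.41×10⁻⁴ s⁻¹
Geostrophic balance rearranged: |∂P/∂n| = f ρ V_g
|∂P/∂n| = 1.41×10⁻⁴ × 1.07 × 22.0 = 3.32×10⁻³ Pa/m

3.3×10⁻³ Pa/m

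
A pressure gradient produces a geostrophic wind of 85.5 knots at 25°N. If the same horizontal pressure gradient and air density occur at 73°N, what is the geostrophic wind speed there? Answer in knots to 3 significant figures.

With the same pressure gradient and density, V_g ∝ 1/f ∝ 1/sin φ.
V₂ = V₁ · sin φ₁ / sin φ₂ = 85.5 × sin 25° / sin 73°
V₂ = 85.5 × 0.4226/0.9563 = 37.8 knots

37.8 knots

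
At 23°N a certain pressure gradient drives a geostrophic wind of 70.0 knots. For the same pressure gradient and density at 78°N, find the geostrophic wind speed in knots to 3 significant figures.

28.0 knots

With the same pressure gradient and density, V_g ∝ 1/f ∝ 1/sin φ.
V₂ = V₁ · sin φ₁ / sin φ₂ = 70.0 × sin 23° / sin 78°
V₂ = 70.0 × 0.3907/0.9781 = 28.0 knots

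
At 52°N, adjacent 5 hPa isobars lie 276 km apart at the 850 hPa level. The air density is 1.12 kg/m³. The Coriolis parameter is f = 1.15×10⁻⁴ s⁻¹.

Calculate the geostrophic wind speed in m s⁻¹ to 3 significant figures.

Pressure gradient: |∂P/∂n| = 500 Pa / 276000 m = 1.81×10⁻³ Pa/m
Geostrophic balance (pressure-gradient force = Coriolis force):
V_g = (1/(fρ)) |∂P/∂n| = 1.81×10⁻³ / (1.15×10⁻⁴ × 1.12) = 14.1 m/s

14.1 m s⁻¹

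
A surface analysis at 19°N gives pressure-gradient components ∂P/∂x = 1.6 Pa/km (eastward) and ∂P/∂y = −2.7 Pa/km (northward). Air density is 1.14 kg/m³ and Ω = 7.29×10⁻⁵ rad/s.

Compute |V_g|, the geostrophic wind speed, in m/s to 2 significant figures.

58 m/s

Coriolis parameter at 19°N:
f = 2Ω sin φ = 2 × 7.29×10⁻⁵ × sin 19° = 4.75×10⁻⁵ s⁻¹
Component geostrophic relations (x east, y north):
u_g = −(1/(fρ)) ∂P/∂y,  v_g = (1/(fρ)) ∂P/∂x
u_g = −(−2.7×10⁻³)/(4.75×10⁻⁵ × 1.14) = 49.9 m/s;  v_g = (1.6×10⁻³)/(4.75×10⁻⁵ × 1.14) = 29.6 m/s
|V_g| = √(u_g² + v_g²) = 58.0 m/s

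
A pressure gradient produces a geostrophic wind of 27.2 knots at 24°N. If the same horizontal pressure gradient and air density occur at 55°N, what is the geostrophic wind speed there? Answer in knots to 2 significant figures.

With the same pressure gradient and density, V_g ∝ 1/f ∝ 1/sin φ.
V₂ = V₁ · sin φ₁ / sin φ₂ = 27.2 × sin 24° / sin 55°
V₂ = 27.2 × 0.4067/0.8192 = 14 knots

14 knots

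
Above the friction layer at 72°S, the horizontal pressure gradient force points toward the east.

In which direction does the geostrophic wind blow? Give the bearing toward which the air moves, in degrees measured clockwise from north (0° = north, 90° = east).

The pressure-gradient force points toward the east (bearing 090°).
Geostrophic balance: in the Southern Hemisphere the Coriolis force deflects motion to the left, so the geostrophic wind blows 90° to the left of the pressure-gradient force (low pressure on the right).
Rotating 090° by 90° counterclockwise gives 000° — the wind blows toward the north.

000°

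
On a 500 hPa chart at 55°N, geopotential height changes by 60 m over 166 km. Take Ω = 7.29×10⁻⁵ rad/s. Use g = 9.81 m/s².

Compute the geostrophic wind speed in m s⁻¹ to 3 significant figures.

Coriolis parameter at 55°N:
f = 2Ω sin φ = 2 × 7.29×10⁻⁵ × sin 55° = 1.19×10⁻⁴ s⁻¹
Height gradient: |∂Z/∂n| = 60 m / 166000 m = 3.61×10⁻⁴
On a pressure surface, geostrophic balance gives V_g = (g/f)|∂Z/∂n|:
V_g = 9.81 × 3.61×10⁻⁴ / 1.19×10⁻⁴ = 29.7 m/s

29.7 m s⁻¹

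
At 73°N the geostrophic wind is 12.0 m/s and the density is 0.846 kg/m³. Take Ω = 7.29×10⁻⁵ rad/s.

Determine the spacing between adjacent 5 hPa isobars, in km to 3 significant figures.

353 km

Coriolis parameter at 73°N:
f = 2Ω sin φ = 2 × 7.29×10⁻⁵ × sin 73° = 1.39×10⁻⁴ s⁻¹
Geostrophic balance rearranged: |∂P/∂n| = f ρ V_g
|∂P/∂n| = 1.39×10⁻⁴ × 0.846 × 12.0 = 1.42×10⁻³ Pa/m
Isobar spacing: Δn = ΔP/|∂P/∂n| = 500 Pa / 1.42×10⁻³ Pa/m = 353236 m ≈ 353 km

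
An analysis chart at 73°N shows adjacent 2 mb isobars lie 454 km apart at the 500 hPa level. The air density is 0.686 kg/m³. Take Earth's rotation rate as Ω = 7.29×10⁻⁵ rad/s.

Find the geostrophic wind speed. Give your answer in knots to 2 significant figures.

Coriolis parameter at 73°N:
f = 2Ω sin φ = 2 × 7.29×10⁻⁵ × sin 73° = 1.39×10⁻⁴ s⁻¹
Pressure gradient: |∂P/∂n| = 200 Pa / 454000 m = 4.41×10⁻⁴ Pa/m
Geostrophic balance (pressure-gradient force = Coriolis force):
V_g = (1/(fρ)) |∂P/∂n| = 4.41×10⁻⁴ / (1.39×10⁻⁴ × 0.686) = 4.61 m/s
Converting: 4.61 m/s × 1.944 = 9.0 knots

9.0 knots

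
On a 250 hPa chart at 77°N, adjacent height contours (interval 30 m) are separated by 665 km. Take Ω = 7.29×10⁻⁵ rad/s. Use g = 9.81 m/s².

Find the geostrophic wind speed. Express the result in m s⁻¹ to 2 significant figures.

Coriolis parameter at 77°N:
f = 2Ω sin φ = 2 × 7.29×10⁻⁵ × sin 77° = 1.42×10⁻⁴ s⁻¹
Height gradient: |∂Z/∂n| = 30 m / 665000 m = 4.51×10⁻⁵
On a pressure surface, geostrophic balance gives V_g = (g/f)|∂Z/∂n|:
V_g = 9.81 × 4.51×10⁻⁵ / 1.42×10⁻⁴ = 3.12 m/s

3.1 m s⁻¹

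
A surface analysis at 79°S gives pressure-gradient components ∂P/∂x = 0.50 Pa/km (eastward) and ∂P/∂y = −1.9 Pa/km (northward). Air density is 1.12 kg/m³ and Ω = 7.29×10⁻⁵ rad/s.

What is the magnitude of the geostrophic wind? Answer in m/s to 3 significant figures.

12.3 m/s

Coriolis parameter at 79°S:
f = 2Ω sin φ = 2 × 7.29×10⁻⁵ × sin 79° = 1.43×10⁻⁴ s⁻¹
In the Southern Hemisphere f is negative: f = −1.43×10⁻⁴ s⁻¹.
Component geostrophic relations (x east, y north):
u_g = −(1/(fρ)) ∂P/∂y,  v_g = (1/(fρ)) ∂P/∂x
u_g = −(−1.9×10⁻³)/(−1.43×10⁻⁴ × 1.12) = −11.9 m/s;  v_g = (0.50×10⁻³)/(−1.43×10⁻⁴ × 1.12) = −3.12 m/s
|V_g| = √(u_g² + v_g²) = 12.3 m/s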